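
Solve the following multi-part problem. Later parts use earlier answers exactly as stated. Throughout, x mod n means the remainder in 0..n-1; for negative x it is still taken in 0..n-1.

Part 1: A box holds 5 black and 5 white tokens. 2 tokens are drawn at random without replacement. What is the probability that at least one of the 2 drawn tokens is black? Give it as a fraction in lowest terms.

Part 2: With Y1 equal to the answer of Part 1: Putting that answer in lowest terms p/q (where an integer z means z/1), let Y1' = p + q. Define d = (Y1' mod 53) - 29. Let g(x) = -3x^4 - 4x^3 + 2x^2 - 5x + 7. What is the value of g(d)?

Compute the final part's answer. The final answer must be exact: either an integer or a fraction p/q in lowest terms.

-76485

Part 1: total draws C(10,2) = 45; complement C(5,2) = 10; favorable 45 - 10 = 35; P = 7/9; answer 7/9
Part 2: Y1 = 7/9; threaded value p + q = 16; d = -13; -3*(-13)^4 - 4*(-13)^3 + 2*(-13)^2 - 5*(-13)^1 + 7 = (-85683) + (8788) + (338) + (65) + (7) = -76485; answer -76485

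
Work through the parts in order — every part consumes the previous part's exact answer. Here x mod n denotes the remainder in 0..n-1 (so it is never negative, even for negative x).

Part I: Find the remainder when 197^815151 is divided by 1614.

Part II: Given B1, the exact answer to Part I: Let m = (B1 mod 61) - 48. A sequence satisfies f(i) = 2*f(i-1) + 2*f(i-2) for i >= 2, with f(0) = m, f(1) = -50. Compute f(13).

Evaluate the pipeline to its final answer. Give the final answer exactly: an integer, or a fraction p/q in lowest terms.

-10313600

Part I: squarings mod 1614: 197^1=197, 197^2=73, 197^4=487, 197^8=1525, 197^16=1465, 197^32=1219, 197^64=1081, 197^128=25, 197^256=625, 197^512=37, 197^1024=1369, 197^2048=307, 197^4096=637, 197^8192=655, 197^16384=1315, 197^32768=631, 197^65536=1117, 197^131072=67, 197^262144=1261, 197^524288=331; 197^815151 = 197^1 * 197^2 * 197^4 * 197^8 * 197^32 * 197^4096 * 197^8192 * 197^16384 * 197^262144 * 197^524288 = 257 (mod 1614); answer 257
Part II: B1 = 257; m = -35; f(2) = 2*(-50) + 2*(-35) = -170; iterating: f(2)=-170, f(3)=-440, f(4)=-1220, f(5)=-3320, f(6)=-9080, f(7)=-24800, f(8)=-67760, f(9)=-185120, f(10)=-505760, f(11)=-1381760, f(12)=-3775040, f(13)=-10313600; answer -10313600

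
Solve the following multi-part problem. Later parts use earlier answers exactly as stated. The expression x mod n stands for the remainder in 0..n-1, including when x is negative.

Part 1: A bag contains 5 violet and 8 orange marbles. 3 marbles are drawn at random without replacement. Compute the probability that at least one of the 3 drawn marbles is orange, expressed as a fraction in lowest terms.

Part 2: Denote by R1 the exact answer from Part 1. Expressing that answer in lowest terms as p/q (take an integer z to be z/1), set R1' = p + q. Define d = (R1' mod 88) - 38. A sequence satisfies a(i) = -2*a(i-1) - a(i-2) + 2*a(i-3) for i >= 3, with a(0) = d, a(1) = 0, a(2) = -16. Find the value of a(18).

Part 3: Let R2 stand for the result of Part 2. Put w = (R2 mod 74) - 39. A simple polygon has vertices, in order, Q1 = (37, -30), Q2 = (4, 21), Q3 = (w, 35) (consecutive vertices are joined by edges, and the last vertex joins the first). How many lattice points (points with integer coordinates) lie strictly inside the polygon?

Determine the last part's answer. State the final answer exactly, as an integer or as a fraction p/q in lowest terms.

813

Part 1: total draws C(13,3) = 286; complement C(5,3) = 10; favorable 286 - 10 = 276; P = 138/143; answer 138/143
Part 2: R1 = 138/143; threaded value p + q = 281; d = -21; a(3) = -2*(-16) - 1*(0) + 2*(-21) = -10; iterating: a(3)=-10, a(4)=36, a(5)=-94, a(6)=132, a(7)=-98, a(8)=-124, a(9)=610, a(10)=-1292, a(11)=1726, a(12)=-940, a(13)=-2430, a(14)=9252, a(15)=-17954, a(16)=21796, a(17)=-7134, a(18)=-43436; answer -43436
Part 3: R2 = -43436; w = -37; cross terms: (37*21 - 4*-30)=897, (4*35 - -37*21)=917, (-37*-30 - 37*35)=-185; twice the area = |1629| = 1629; area = 1629/2; boundary points = 3 + 1 + 1 = 5; strictly interior points = area - boundary/2 + 1 = 813; answer 813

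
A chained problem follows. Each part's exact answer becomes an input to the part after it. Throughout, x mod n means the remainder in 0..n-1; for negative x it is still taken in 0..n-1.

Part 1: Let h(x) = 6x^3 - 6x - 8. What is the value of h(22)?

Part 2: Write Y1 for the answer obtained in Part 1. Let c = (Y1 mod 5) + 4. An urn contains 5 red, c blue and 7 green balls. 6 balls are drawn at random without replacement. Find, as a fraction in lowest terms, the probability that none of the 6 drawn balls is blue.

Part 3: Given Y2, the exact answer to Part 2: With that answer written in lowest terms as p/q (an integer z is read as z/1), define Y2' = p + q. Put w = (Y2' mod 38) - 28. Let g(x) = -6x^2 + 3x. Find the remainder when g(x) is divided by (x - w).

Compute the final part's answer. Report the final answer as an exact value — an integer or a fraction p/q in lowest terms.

Part 1: 6*(22)^3 - 6*(22)^1 - 8 = (63888) + (-132) + (-8) = 63748; answer 63748
Part 2: Y1 = 63748; c = 7; total draws C(19,6) = 27132; favorable C(12,6) = 924; P = 11/323; answer 11/323
Part 3: Y2 = 11/323; threaded value p + q = 334; w = 2; remainder = value at the root: -6*(2)^2 + 3*(2)^1 = (-24) + (6) = -18; answer -18

-18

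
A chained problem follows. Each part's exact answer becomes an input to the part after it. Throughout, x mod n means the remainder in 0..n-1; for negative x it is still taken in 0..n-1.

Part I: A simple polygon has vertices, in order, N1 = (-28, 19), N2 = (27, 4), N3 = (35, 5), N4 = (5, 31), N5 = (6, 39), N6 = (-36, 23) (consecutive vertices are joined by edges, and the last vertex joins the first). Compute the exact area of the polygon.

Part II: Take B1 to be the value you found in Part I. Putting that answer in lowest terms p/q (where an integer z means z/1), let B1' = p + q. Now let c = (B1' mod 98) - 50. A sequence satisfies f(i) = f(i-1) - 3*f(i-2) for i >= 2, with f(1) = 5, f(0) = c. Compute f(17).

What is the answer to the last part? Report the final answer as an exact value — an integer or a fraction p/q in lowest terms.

Part I: cross terms: (-28*4 - 27*19)=-625, (27*5 - 35*4)=-5, (35*31 - 5*5)=1060, (5*39 - 6*31)=9, (6*23 - -36*39)=1542, (-36*19 - -28*23)=-40; twice the area = |1941| = 1941; area = 1941/2; answer 1941/2
Part II: B1 = 1941/2; threaded value p + q = 1943; c = 31; f(2) = 1*(5) - 3*(31) = -88; iterating: f(2)=-88, f(3)=-103, f(4)=161, f(5)=470, f(6)=-13, f(7)=-1423, f(8)=-1384, f(9)=2885, f(10)=7037, f(11)=-1618, f(12)=-22729, f(13)=-17875, f(14)=50312, f(15)=103937, f(16)=-46999, f(17)=-358810; answer -358810

-358810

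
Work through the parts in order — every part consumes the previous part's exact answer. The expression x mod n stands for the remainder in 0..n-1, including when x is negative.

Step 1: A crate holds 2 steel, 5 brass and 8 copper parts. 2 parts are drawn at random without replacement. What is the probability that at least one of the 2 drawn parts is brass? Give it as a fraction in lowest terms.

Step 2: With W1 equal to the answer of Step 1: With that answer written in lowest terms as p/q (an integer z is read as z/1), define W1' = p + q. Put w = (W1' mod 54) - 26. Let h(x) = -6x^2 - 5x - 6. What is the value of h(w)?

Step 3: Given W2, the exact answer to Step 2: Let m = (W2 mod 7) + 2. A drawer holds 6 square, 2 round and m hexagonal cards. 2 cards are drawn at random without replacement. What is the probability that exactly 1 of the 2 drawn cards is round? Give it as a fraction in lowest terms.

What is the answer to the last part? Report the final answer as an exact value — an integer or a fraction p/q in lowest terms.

16/45

Step 1: total draws C(15,2) = 105; complement C(10,2) = 45; favorable 105 - 45 = 60; P = 4/7; answer 4/7
Step 2: W1 = 4/7; threaded value p + q = 11; w = -15; -6*(-15)^2 - 5*(-15)^1 - 6 = (-1350) + (75) + (-6) = -1281; answer -1281
Step 3: W2 = -1281; m = 2; total draws C(10,2) = 45; favorable C(2,1)*C(8,1) = 16; P = 16/45; answer 16/45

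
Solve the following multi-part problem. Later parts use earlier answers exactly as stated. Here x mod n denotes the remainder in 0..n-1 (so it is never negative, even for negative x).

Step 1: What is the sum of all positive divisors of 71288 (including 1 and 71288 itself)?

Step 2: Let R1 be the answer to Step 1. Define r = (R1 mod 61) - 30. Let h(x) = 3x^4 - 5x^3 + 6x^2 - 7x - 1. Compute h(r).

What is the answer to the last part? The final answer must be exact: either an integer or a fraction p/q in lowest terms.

2684

Step 1: 71288 = 2^3 * 7 * 19 * 67; sigma = (1 + 2 + 4 + 8) * (1 + 7) * (1 + 19) * (1 + 67) = 15 * 8 * 20 * 68 = 163200; answer 163200
Step 2: R1 = 163200; r = -5; 3*(-5)^4 - 5*(-5)^3 + 6*(-5)^2 - 7*(-5)^1 - 1 = (1875) + (625) + (150) + (35) + (-1) = 2684; answer 2684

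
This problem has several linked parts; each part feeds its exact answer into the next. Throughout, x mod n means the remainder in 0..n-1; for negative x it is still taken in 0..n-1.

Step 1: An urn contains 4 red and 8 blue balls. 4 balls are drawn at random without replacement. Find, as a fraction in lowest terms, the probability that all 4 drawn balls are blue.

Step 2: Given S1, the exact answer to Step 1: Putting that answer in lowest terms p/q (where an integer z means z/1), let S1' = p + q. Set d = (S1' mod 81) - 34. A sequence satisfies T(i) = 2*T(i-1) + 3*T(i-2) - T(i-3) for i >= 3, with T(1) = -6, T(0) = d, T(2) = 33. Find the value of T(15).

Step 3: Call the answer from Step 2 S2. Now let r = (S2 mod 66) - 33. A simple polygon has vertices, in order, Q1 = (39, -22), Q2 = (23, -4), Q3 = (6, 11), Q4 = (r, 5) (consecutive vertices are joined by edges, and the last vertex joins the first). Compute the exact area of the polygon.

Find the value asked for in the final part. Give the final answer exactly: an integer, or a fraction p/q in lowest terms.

957/2

Step 1: total draws C(12,4) = 495; favorable C(8,4) = 70; P = 14/99; answer 14/99
Step 2: S1 = 14/99; threaded value p + q = 113; d = -2; T(3) = 2*(33) + 3*(-6) - 1*(-2) = 50; iterating: T(3)=50, T(4)=205, T(5)=527, T(6)=1619, T(7)=4614, T(8)=13558, T(9)=39339, T(10)=114738, T(11)=333935, T(12)=972745, T(13)=2832557, T(14)=8249414, T(15)=24023754; answer 24023754
Step 3: S2 = 24023754; r = -15; cross terms: (39*-4 - 23*-22)=350, (23*11 - 6*-4)=277, (6*5 - -15*11)=195, (-15*-22 - 39*5)=135; twice the area = |957| = 957; area = 957/2; answer 957/2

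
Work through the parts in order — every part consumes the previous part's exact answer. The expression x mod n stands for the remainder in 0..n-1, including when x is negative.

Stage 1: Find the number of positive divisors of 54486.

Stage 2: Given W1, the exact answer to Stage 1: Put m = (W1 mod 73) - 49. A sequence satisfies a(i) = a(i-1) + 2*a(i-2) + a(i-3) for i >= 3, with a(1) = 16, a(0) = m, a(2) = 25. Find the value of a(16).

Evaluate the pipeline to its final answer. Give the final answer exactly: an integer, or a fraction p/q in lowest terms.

Stage 1: 54486 = 2 * 3^3 * 1009; number of divisors = (1+1) * (3+1) * (1+1) = 16; answer 16
Stage 2: W1 = 16; m = -33; a(3) = 1*(25) + 2*(16) + 1*(-33) = 24; iterating: a(3)=24, a(4)=90, a(5)=163, a(6)=367, a(7)=783, a(8)=1680, a(9)=3613, a(10)=7756, a(11)=16662, a(12)=35787, a(13)=76867, a(14)=165103, a(15)=354624, a(16)=761697; answer 761697

761697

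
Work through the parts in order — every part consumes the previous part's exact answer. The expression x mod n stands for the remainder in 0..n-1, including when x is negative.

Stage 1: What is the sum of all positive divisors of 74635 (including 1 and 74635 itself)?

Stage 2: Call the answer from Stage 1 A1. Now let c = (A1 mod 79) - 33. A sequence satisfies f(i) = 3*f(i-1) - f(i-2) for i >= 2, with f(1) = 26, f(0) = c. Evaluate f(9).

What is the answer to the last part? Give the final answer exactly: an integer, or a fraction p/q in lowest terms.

Stage 1: 74635 = 5 * 11 * 23 * 59; sigma = (1 + 5) * (1 + 11) * (1 + 23) * (1 + 59) = 6 * 12 * 24 * 60 = 103680; answer 103680
Stage 2: A1 = 103680; c = -1; f(2) = 3*(26) - 1*(-1) = 79; iterating: f(2)=79, f(3)=211, f(4)=554, f(5)=1451, f(6)=3799, f(7)=9946, f(8)=26039, f(9)=68171; answer 68171

68171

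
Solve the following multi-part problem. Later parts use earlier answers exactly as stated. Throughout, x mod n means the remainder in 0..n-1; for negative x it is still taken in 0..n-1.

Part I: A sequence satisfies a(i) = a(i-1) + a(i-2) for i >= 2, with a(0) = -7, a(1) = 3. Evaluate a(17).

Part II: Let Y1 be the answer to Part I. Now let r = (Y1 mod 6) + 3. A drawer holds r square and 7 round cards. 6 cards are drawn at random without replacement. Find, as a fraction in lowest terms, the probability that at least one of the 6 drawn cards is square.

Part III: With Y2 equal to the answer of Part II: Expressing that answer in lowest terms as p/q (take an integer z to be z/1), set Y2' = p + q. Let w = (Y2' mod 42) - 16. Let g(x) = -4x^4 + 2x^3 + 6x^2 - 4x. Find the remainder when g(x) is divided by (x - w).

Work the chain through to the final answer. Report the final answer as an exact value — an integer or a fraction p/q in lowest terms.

Part I: a(2) = 1*(3) + 1*(-7) = -4; iterating: a(2)=-4, a(3)=-1, a(4)=-5, a(5)=-6, a(6)=-11, a(7)=-17, a(8)=-28, a(9)=-45, a(10)=-73, a(11)=-118, a(12)=-191, a(13)=-309, a(14)=-500, a(15)=-809, a(16)=-1309, a(17)=-2118; answer -2118
Part II: Y1 = -2118; r = 3; total draws C(10,6) = 210; complement C(7,6) = 7; favorable 210 - 7 = 203; P = 29/30; answer 29/30
Part III: Y2 = 29/30; threaded value p + q = 59; w = 1; remainder = value at the root: -4*(1)^4 + 2*(1)^3 + 6*(1)^2 - 4*(1)^1 = (-4) + (2) + (6) + (-4) = 0; answer 0

0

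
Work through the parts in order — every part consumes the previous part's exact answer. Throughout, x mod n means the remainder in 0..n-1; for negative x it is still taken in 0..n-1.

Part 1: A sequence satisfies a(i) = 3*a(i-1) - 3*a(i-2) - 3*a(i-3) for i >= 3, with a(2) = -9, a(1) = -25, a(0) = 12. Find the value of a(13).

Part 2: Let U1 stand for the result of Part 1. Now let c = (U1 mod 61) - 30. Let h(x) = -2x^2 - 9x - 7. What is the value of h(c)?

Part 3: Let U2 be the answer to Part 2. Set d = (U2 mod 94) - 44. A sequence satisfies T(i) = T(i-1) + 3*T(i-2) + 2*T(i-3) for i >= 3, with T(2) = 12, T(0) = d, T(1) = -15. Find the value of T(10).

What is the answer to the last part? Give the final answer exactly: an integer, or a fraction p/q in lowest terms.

Part 1: a(3) = 3*(-9) - 3*(-25) - 3*(12) = 12; iterating: a(3)=12, a(4)=138, a(5)=405, a(6)=765, a(7)=666, a(8)=-1512, a(9)=-8829, a(10)=-23949, a(11)=-40824, a(12)=-24138, a(13)=121905; answer 121905
Part 2: U1 = 121905; c = -3; -2*(-3)^2 - 9*(-3)^1 - 7 = (-18) + (27) + (-7) = 2; answer 2
Part 3: U2 = 2; d = -42; T(3) = 1*(12) + 3*(-15) + 2*(-42) = -117; iterating: T(3)=-117, T(4)=-111, T(5)=-438, T(6)=-1005, T(7)=-2541, T(8)=-6432, T(9)=-16065, T(10)=-40443; answer -40443

-40443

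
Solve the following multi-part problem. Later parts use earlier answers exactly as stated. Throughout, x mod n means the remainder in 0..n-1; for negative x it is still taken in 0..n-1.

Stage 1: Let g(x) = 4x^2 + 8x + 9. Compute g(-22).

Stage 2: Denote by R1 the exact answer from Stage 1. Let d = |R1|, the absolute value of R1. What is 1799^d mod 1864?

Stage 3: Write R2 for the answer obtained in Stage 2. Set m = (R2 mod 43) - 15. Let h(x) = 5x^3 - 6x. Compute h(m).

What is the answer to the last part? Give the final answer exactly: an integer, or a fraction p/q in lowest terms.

Stage 1: 4*(-22)^2 + 8*(-22)^1 + 9 = (1936) + (-176) + (9) = 1769; answer 1769
Stage 2: R1 = 1769; d = 1769; squarings mod 1864: 1799^1=1799, 1799^2=497, 1799^4=961, 1799^8=841, 1799^16=825, 1799^32=265, 1799^64=1257, 1799^128=1241, 1799^256=417, 1799^512=537, 1799^1024=1313; 1799^1769 = 1799^1 * 1799^8 * 1799^32 * 1799^64 * 1799^128 * 1799^512 * 1799^1024 = 1767 (mod 1864); answer 1767
Stage 3: R2 = 1767; m = -11; 5*(-11)^3 - 6*(-11)^1 = (-6655) + (66) = -6589; answer -6589

-6589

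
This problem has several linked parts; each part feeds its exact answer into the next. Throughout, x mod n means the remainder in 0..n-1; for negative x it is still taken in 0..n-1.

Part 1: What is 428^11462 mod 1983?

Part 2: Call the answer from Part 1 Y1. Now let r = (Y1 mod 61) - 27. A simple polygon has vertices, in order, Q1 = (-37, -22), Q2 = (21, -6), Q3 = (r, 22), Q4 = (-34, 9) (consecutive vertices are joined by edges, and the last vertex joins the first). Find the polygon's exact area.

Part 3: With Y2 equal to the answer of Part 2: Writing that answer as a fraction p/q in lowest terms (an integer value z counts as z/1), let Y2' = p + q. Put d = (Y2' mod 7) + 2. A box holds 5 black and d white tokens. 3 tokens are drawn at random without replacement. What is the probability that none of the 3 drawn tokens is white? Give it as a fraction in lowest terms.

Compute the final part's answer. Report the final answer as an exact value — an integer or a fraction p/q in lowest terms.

5/143

Part 1: squarings mod 1983: 428^1=428, 428^2=748, 428^4=298, 428^8=1552, 428^16=1342, 428^32=400, 428^64=1360, 428^128=1444, 428^256=1003, 428^512=628, 428^1024=1750, 428^2048=748, 428^4096=298, 428^8192=1552; 428^11462 = 428^2 * 428^4 * 428^64 * 428^128 * 428^1024 * 428^2048 * 428^8192 = 364 (mod 1983); answer 364
Part 2: Y1 = 364; r = 32; cross terms: (-37*-6 - 21*-22)=684, (21*22 - 32*-6)=654, (32*9 - -34*22)=1036, (-34*-22 - -37*9)=1081; twice the area = |3455| = 3455; area = 3455/2; answer 3455/2
Part 3: Y2 = 3455/2; threaded value p + q = 3457; d = 8; total draws C(13,3) = 286; favorable C(5,3) = 10; P = 5/143; answer 5/143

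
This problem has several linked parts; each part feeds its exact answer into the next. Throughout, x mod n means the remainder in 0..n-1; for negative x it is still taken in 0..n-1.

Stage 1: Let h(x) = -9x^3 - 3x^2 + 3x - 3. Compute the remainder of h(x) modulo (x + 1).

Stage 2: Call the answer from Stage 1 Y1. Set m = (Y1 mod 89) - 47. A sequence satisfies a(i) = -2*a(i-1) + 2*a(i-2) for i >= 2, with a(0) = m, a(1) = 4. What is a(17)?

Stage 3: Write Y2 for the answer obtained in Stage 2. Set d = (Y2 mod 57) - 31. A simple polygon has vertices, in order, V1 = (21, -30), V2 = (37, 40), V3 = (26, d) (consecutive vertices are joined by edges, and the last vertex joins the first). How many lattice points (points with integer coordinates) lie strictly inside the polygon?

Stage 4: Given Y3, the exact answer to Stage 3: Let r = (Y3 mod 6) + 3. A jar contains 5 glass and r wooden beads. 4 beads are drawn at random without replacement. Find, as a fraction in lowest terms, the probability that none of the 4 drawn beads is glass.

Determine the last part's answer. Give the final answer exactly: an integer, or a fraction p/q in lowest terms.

1/42

Stage 1: remainder = value at the root: -9*(-1)^3 - 3*(-1)^2 + 3*(-1)^1 - 3 = (9) + (-3) + (-3) + (-3) = 0; answer 0
Stage 2: Y1 = 0; m = -47; a(2) = -2*(4) + 2*(-47) = -102; iterating: a(2)=-102, a(3)=212, a(4)=-628, a(5)=1680, a(6)=-4616, a(7)=12592, a(8)=-34416, a(9)=94016, a(10)=-256864, a(11)=701760, a(12)=-1917248, a(13)=5238016, a(14)=-14310528, a(15)=39097088, a(16)=-106815232, a(17)=291824640; answer 291824640
Stage 3: Y2 = 291824640; d = -1; cross terms: (21*40 - 37*-30)=1950, (37*-1 - 26*40)=-1077, (26*-30 - 21*-1)=-759; twice the area = |114| = 114; area = 57; boundary points = 2 + 1 + 1 = 4; strictly interior points = area - boundary/2 + 1 = 56; answer 56
Stage 4: Y3 = 56; r = 5; total draws C(10,4) = 210; favorable C(5,4) = 5; P = 1/42; answer 1/42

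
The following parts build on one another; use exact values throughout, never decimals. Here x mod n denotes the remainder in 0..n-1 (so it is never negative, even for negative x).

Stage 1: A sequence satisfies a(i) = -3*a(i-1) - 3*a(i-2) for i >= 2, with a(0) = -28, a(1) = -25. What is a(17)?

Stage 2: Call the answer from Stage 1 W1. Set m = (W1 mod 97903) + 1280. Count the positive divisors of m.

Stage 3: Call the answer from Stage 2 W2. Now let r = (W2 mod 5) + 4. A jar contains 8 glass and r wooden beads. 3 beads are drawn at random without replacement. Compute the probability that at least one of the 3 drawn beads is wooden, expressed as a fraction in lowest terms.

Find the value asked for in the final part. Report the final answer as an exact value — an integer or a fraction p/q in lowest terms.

115/143

Stage 1: a(2) = -3*(-25) - 3*(-28) = 159; iterating: a(2)=159, a(3)=-402, a(4)=729, a(5)=-981, a(6)=756, a(7)=675, a(8)=-4293, a(9)=10854, a(10)=-19683, a(11)=26487, a(12)=-20412, a(13)=-18225, a(14)=115911, a(15)=-293058, a(16)=531441, a(17)=-715149; answer -715149
Stage 2: W1 = -715149; m = 69355; 69355 = 5 * 11 * 13 * 97; number of divisors = (1+1) * (1+1) * (1+1) * (1+1) = 16; answer 16
Stage 3: W2 = 16; r = 5; total draws C(13,3) = 286; complement C(8,3) = 56; favorable 286 - 56 = 230; P = 115/143; answer 115/143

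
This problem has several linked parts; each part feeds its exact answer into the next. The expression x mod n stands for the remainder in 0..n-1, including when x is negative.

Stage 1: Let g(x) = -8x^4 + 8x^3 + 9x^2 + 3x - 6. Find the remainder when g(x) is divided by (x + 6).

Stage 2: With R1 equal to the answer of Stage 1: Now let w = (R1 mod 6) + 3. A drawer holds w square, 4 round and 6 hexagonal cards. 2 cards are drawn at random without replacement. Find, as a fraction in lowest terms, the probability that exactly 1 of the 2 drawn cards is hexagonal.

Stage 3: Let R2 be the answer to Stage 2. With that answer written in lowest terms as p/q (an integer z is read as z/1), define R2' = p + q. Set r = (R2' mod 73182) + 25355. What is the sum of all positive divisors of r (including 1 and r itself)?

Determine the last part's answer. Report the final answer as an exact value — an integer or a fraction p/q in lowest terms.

Stage 1: remainder = value at the root: -8*(-6)^4 + 8*(-6)^3 + 9*(-6)^2 + 3*(-6)^1 - 6 = (-10368) + (-1728) + (324) + (-18) + (-6) = -11796; answer -11796
Stage 2: R1 = -11796; w = 3; total draws C(13,2) = 78; favorable C(6,1)*C(7,1) = 42; P = 7/13; answer 7/13
Stage 3: R2 = 7/13; threaded value p + q = 20; r = 25375; 25375 = 5^3 * 7 * 29; sigma = (1 + 5 + 25 + 125) * (1 + 7) * (1 + 29) = 156 * 8 * 30 = 37440; answer 37440

37440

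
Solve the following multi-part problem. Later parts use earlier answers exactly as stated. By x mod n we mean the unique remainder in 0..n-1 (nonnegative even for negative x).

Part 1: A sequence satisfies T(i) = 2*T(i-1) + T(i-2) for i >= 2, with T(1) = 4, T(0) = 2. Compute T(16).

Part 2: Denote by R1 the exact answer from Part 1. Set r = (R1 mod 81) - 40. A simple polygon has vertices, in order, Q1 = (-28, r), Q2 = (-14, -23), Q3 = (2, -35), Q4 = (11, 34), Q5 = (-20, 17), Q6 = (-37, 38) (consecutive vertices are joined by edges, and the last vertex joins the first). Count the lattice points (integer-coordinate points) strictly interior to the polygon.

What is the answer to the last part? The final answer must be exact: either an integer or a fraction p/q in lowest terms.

1804

Part 1: T(2) = 2*(4) + 1*(2) = 10; iterating: T(2)=10, T(3)=24, T(4)=58, T(5)=140, T(6)=338, T(7)=816, T(8)=1970, T(9)=4756, T(10)=11482, T(11)=27720, T(12)=66922, T(13)=161564, T(14)=390050, T(15)=941664, T(16)=2273378; answer 2273378
Part 2: R1 = 2273378; r = -8; cross terms: (-28*-23 - -14*-8)=532, (-14*-35 - 2*-23)=536, (2*34 - 11*-35)=453, (11*17 - -20*34)=867, (-20*38 - -37*17)=-131, (-37*-8 - -28*38)=1360; twice the area = |3617| = 3617; area = 3617/2; boundary points = 1 + 4 + 3 + 1 + 1 + 1 = 11; strictly interior points = area - boundary/2 + 1 = 1804; answer 1804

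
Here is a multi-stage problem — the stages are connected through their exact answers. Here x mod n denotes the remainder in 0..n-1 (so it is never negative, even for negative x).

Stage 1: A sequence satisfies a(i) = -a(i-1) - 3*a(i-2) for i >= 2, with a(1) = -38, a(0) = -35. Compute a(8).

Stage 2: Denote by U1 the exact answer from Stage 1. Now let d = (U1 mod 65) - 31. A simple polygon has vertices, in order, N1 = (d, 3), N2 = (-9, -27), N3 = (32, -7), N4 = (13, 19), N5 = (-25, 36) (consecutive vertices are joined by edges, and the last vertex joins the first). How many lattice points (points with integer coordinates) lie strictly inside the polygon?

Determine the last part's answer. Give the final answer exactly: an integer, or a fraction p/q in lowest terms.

Stage 1: a(2) = -1*(-38) - 3*(-35) = 143; iterating: a(2)=143, a(3)=-29, a(4)=-400, a(5)=487, a(6)=713, a(7)=-2174, a(8)=35; answer 35
Stage 2: U1 = 35; d = 4; cross terms: (4*-27 - -9*3)=-81, (-9*-7 - 32*-27)=927, (32*19 - 13*-7)=699, (13*36 - -25*19)=943, (-25*3 - 4*36)=-219; twice the area = |2269| = 2269; area = 2269/2; boundary points = 1 + 1 + 1 + 1 + 1 = 5; strictly interior points = area - boundary/2 + 1 = 1133; answer 1133

1133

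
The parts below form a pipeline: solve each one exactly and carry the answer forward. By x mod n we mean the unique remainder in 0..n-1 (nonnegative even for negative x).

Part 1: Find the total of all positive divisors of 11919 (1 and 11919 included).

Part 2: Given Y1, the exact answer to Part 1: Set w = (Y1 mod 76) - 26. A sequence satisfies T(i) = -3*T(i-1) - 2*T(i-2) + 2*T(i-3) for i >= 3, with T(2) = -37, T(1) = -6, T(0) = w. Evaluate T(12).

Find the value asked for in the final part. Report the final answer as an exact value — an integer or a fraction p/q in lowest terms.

Part 1: 11919 = 3 * 29 * 137; sigma = (1 + 3) * (1 + 29) * (1 + 137) = 4 * 30 * 138 = 16560; answer 16560
Part 2: Y1 = 16560; w = 42; T(3) = -3*(-37) - 2*(-6) + 2*(42) = 207; iterating: T(3)=207, T(4)=-559, T(5)=1189, T(6)=-2035, T(7)=2609, T(8)=-1379, T(9)=-5151, T(10)=23429, T(11)=-62743, T(12)=131069; answer 131069

131069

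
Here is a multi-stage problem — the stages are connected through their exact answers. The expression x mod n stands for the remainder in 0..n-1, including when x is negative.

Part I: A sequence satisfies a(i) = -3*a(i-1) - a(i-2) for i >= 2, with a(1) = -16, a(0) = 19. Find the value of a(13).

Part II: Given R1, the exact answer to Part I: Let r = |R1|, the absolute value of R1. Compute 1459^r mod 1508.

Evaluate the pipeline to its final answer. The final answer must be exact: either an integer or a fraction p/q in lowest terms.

1329

Part I: a(2) = -3*(-16) - 1*(19) = 29; iterating: a(2)=29, a(3)=-71, a(4)=184, a(5)=-481, a(6)=1259, a(7)=-3296, a(8)=8629, a(9)=-22591, a(10)=59144, a(11)=-154841, a(12)=405379, a(13)=-1061296; answer -1061296
Part II: R1 = -1061296; r = 1061296; squarings mod 1508: 1459^1=1459, 1459^2=893, 1459^4=1225, 1459^8=165, 1459^16=81, 1459^32=529, 1459^64=861, 1459^128=893, 1459^256=1225, 1459^512=165, 1459^1024=81, 1459^2048=529, 1459^4096=861, 1459^8192=893, 1459^16384=1225, 1459^32768=165, 1459^65536=81, 1459^131072=529, 1459^262144=861, 1459^524288=893, 1459^1048576=1225; 1459^1061296 = 1459^16 * 1459^32 * 1459^128 * 1459^256 * 1459^4096 * 1459^8192 * 1459^1048576 = 1329 (mod 1508); answer 1329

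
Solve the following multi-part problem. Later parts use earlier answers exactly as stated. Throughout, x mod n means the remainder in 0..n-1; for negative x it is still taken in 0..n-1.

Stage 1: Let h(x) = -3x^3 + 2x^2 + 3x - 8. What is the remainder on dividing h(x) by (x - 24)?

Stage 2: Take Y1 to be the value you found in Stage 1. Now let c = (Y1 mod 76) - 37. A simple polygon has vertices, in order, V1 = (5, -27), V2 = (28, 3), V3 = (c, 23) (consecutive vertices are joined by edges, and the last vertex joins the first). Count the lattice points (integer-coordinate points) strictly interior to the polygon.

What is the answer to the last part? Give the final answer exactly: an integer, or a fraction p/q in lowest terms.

844

Stage 1: remainder = value at the root: -3*(24)^3 + 2*(24)^2 + 3*(24)^1 - 8 = (-41472) + (1152) + (72) + (-8) = -40256; answer -40256
Stage 2: Y1 = -40256; c = -13; cross terms: (5*3 - 28*-27)=771, (28*23 - -13*3)=683, (-13*-27 - 5*23)=236; twice the area = |1690| = 1690; area = 845; boundary points = 1 + 1 + 2 = 4; strictly interior points = area - boundary/2 + 1 = 844; answer 844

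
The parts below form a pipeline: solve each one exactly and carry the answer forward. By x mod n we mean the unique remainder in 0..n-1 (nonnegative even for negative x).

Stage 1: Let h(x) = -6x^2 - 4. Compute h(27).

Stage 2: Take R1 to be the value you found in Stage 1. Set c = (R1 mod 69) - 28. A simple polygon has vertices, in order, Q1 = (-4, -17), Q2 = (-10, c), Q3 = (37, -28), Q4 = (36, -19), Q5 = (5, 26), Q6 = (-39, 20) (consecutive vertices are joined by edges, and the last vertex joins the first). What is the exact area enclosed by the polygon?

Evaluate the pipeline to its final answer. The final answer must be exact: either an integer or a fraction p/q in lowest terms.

Stage 1: -6*(27)^2 - 4 = (-4374) + (-4) = -4378; answer -4378
Stage 2: R1 = -4378; c = 10; cross terms: (-4*10 - -10*-17)=-210, (-10*-28 - 37*10)=-90, (37*-19 - 36*-28)=305, (36*26 - 5*-19)=1031, (5*20 - -39*26)=1114, (-39*-17 - -4*20)=743; twice the area = |2893| = 2893; area = 2893/2; answer 2893/2

2893/2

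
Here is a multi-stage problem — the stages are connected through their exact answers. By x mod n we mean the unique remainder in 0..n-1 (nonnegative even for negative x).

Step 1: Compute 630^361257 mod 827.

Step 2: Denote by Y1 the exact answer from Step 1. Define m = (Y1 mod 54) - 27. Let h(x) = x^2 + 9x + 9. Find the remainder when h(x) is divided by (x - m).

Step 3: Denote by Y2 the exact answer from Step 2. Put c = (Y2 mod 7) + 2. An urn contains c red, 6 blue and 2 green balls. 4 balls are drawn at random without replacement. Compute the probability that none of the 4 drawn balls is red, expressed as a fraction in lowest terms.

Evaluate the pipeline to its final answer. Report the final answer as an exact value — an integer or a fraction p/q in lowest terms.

Step 1: squarings mod 827: 630^1=630, 630^2=767, 630^4=292, 630^8=83, 630^16=273, 630^32=99, 630^64=704, 630^128=243, 630^256=332, 630^512=233, 630^1024=534, 630^2048=668, 630^4096=471, 630^8192=205, 630^16384=675, 630^32768=775, 630^65536=223, 630^131072=109, 630^262144=303; 630^361257 = 630^1 * 630^8 * 630^32 * 630^256 * 630^512 * 630^32768 * 630^65536 * 630^262144 = 337 (mod 827); answer 337
Step 2: Y1 = 337; m = -14; remainder = value at the root: 1*(-14)^2 + 9*(-14)^1 + 9 = (196) + (-126) + (9) = 79; answer 79
Step 3: Y2 = 79; c = 4; total draws C(12,4) = 495; favorable C(8,4) = 70; P = 14/99; answer 14/99

14/99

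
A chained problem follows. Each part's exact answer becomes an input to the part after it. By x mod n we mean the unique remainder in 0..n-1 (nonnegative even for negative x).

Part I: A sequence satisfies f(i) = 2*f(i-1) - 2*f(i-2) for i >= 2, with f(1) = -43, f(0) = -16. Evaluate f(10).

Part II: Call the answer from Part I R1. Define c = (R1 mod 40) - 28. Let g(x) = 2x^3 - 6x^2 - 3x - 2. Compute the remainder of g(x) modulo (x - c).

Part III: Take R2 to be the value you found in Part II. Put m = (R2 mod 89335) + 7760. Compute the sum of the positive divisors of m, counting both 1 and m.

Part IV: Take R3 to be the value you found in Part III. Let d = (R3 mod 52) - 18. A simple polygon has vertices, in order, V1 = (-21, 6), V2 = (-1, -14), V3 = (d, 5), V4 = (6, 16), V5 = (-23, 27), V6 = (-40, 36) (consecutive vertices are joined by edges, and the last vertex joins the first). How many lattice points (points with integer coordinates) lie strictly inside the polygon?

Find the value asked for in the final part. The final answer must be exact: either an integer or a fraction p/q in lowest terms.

1130

Part I: f(2) = 2*(-43) - 2*(-16) = -54; iterating: f(2)=-54, f(3)=-22, f(4)=64, f(5)=172, f(6)=216, f(7)=88, f(8)=-256, f(9)=-688, f(10)=-864; answer -864
Part II: R1 = -864; c = -12; remainder = value at the root: 2*(-12)^3 - 6*(-12)^2 - 3*(-12)^1 - 2 = (-3456) + (-864) + (36) + (-2) = -4286; answer -4286
Part III: R2 = -4286; m = 92809; 92809 is prime, so its only divisors are 1 and 92809; sigma = 1 + 92809 = 92810; answer 92810
Part IV: R3 = 92810; d = 24; cross terms: (-21*-14 - -1*6)=300, (-1*5 - 24*-14)=331, (24*16 - 6*5)=354, (6*27 - -23*16)=530, (-23*36 - -40*27)=252, (-40*6 - -21*36)=516; twice the area = |2283| = 2283; area = 2283/2; boundary points = 20 + 1 + 1 + 1 + 1 + 1 = 25; strictly interior points = area - boundary/2 + 1 = 1130; answer 1130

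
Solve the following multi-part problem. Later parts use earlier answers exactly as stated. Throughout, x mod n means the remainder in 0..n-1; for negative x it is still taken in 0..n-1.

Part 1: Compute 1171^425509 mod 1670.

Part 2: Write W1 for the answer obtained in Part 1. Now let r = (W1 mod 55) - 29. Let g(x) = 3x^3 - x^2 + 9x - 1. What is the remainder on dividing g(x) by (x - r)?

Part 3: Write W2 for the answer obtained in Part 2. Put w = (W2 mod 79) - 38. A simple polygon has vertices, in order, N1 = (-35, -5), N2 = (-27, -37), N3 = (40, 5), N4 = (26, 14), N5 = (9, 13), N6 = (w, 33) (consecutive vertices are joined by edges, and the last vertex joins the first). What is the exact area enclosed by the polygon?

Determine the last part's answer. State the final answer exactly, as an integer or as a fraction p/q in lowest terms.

4563/2

Part 1: squarings mod 1670: 1171^1=1171, 1171^2=171, 1171^4=851, 1171^8=1091, 1171^16=1241, 1171^32=341, 1171^64=1051, 1171^128=731, 1171^256=1631, 1171^512=1521, 1171^1024=491, 1171^2048=601, 1171^4096=481, 1171^8192=901, 1171^16384=181, 1171^32768=1031, 1171^65536=841, 1171^131072=871, 1171^262144=461; 1171^425509 = 1171^1 * 1171^4 * 1171^32 * 1171^512 * 1171^1024 * 1171^2048 * 1171^4096 * 1171^8192 * 1171^16384 * 1171^131072 * 1171^262144 = 191 (mod 1670); answer 191
Part 2: W1 = 191; r = -3; remainder = value at the root: 3*(-3)^3 - 1*(-3)^2 + 9*(-3)^1 - 1 = (-81) + (-9) + (-27) + (-1) = -118; answer -118
Part 3: W2 = -118; w = 2; cross terms: (-35*-37 - -27*-5)=1160, (-27*5 - 40*-37)=1345, (40*14 - 26*5)=430, (26*13 - 9*14)=212, (9*33 - 2*13)=271, (2*-5 - -35*33)=1145; twice the area = |4563| = 4563; area = 4563/2; answer 4563/2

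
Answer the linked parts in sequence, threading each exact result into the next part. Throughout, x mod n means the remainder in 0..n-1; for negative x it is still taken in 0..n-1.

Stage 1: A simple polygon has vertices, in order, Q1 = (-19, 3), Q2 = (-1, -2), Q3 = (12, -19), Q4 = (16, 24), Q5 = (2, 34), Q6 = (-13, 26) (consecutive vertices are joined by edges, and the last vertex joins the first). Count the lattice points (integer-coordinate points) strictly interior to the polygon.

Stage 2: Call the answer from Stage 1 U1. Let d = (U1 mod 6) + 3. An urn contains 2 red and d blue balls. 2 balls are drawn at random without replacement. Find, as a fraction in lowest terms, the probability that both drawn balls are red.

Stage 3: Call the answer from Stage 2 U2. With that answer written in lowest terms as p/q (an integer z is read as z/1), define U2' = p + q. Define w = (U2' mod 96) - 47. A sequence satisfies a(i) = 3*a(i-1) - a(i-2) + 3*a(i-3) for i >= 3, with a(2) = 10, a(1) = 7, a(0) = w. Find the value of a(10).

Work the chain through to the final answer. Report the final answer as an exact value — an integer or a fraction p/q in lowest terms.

Stage 1: cross terms: (-19*-2 - -1*3)=41, (-1*-19 - 12*-2)=43, (12*24 - 16*-19)=592, (16*34 - 2*24)=496, (2*26 - -13*34)=494, (-13*3 - -19*26)=455; twice the area = |2121| = 2121; area = 2121/2; boundary points = 1 + 1 + 1 + 2 + 1 + 1 = 7; strictly interior points = area - boundary/2 + 1 = 1058; answer 1058
Stage 2: U1 = 1058; d = 5; total draws C(7,2) = 21; favorable C(2,2) = 1; P = 1/21; answer 1/21
Stage 3: U2 = 1/21; threaded value p + q = 22; w = -25; a(3) = 3*(10) - 1*(7) + 3*(-25) = -52; iterating: a(3)=-52, a(4)=-145, a(5)=-353, a(6)=-1070, a(7)=-3292, a(8)=-9865, a(9)=-29513, a(10)=-88550; answer -88550

-88550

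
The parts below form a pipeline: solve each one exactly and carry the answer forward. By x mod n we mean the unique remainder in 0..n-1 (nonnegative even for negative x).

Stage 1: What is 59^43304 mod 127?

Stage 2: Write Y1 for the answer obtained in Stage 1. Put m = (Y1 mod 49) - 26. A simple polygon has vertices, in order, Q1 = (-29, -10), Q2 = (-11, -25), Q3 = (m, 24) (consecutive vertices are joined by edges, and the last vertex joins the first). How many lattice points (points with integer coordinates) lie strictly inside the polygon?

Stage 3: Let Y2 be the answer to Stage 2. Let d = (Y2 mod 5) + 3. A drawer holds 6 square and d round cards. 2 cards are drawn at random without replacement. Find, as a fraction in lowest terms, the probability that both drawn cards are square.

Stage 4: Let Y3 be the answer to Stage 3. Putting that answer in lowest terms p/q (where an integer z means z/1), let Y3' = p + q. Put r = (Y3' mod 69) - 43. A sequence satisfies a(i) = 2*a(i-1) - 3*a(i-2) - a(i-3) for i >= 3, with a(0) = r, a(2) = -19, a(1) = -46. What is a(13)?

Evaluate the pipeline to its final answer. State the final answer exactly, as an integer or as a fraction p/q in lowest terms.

-60173

Stage 1: squarings mod 127: 59^1=59, 59^2=52, 59^4=37, 59^8=99, 59^16=22, 59^32=103, 59^64=68, 59^128=52, 59^256=37, 59^512=99, 59^1024=22, 59^2048=103, 59^4096=68, 59^8192=52, 59^16384=37, 59^32768=99; 59^43304 = 59^8 * 59^32 * 59^256 * 59^2048 * 59^8192 * 59^32768 = 103 (mod 127); answer 103
Stage 2: Y1 = 103; m = -21; cross terms: (-29*-25 - -11*-10)=615, (-11*24 - -21*-25)=-789, (-21*-10 - -29*24)=906; twice the area = |732| = 732; area = 366; boundary points = 3 + 1 + 2 = 6; strictly interior points = area - boundary/2 + 1 = 364; answer 364
Stage 3: Y2 = 364; d = 7; total draws C(13,2) = 78; favorable C(6,2) = 15; P = 5/26; answer 5/26
Stage 4: Y3 = 5/26; threaded value p + q = 31; r = -12; a(3) = 2*(-19) - 3*(-46) - 1*(-12) = 112; iterating: a(3)=112, a(4)=327, a(5)=337, a(6)=-419, a(7)=-2176, a(8)=-3432, a(9)=83, a(10)=12638, a(11)=28459, a(12)=18921, a(13)=-60173; answer -60173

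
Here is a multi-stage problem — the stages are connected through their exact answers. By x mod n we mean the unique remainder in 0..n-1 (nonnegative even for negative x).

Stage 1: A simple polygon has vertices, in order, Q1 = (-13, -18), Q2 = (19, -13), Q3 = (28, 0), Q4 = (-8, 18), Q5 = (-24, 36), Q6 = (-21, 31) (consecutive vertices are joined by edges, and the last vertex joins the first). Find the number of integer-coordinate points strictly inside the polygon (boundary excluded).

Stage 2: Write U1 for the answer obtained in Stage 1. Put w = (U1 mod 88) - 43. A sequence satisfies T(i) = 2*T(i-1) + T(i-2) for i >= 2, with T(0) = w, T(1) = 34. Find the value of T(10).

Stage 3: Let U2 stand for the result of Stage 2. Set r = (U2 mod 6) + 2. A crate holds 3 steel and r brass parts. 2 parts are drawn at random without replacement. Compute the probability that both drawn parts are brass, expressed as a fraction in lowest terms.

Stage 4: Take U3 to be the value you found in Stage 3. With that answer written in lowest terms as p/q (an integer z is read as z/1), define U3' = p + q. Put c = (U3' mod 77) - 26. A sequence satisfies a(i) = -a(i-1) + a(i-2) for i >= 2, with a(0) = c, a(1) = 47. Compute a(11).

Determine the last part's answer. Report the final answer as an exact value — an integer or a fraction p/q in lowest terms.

4678

Stage 1: cross terms: (-13*-13 - 19*-18)=511, (19*0 - 28*-13)=364, (28*18 - -8*0)=504, (-8*36 - -24*18)=144, (-24*31 - -21*36)=12, (-21*-18 - -13*31)=781; twice the area = |2316| = 2316; area = 1158; boundary points = 1 + 1 + 18 + 2 + 1 + 1 = 24; strictly interior points = area - boundary/2 + 1 = 1147; answer 1147
Stage 2: U1 = 1147; w = -40; T(2) = 2*(34) + 1*(-40) = 28; iterating: T(2)=28, T(3)=90, T(4)=208, T(5)=506, T(6)=1220, T(7)=2946, T(8)=7112, T(9)=17170, T(10)=41452; answer 41452
Stage 3: U2 = 41452; r = 6; total draws C(9,2) = 36; favorable C(6,2) = 15; P = 5/12; answer 5/12
Stage 4: U3 = 5/12; threaded value p + q = 17; c = -9; a(2) = -1*(47) + 1*(-9) = -56; iterating: a(2)=-56, a(3)=103, a(4)=-159, a(5)=262, a(6)=-421, a(7)=683, a(8)=-1104, a(9)=1787, a(10)=-2891, a(11)=4678; answer 4678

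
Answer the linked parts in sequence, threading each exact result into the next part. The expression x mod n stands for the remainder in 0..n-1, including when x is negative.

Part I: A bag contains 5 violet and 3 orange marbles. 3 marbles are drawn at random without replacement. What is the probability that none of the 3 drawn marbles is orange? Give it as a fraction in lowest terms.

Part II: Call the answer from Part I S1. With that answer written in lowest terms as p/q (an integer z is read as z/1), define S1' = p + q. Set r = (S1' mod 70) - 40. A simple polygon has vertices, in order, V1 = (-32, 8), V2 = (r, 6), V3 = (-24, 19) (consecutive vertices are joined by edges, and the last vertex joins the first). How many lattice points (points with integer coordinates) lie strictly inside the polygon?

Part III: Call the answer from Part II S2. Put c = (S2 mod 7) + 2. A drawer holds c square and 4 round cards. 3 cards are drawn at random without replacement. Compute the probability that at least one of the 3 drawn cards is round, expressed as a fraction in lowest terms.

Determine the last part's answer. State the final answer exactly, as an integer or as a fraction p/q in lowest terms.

26/33

Part I: total draws C(8,3) = 56; favorable C(5,3) = 10; P = 5/28; answer 5/28
Part II: S1 = 5/28; threaded value p + q = 33; r = -7; cross terms: (-32*6 - -7*8)=-136, (-7*19 - -24*6)=11, (-24*8 - -32*19)=416; twice the area = |291| = 291; area = 291/2; boundary points = 1 + 1 + 1 = 3; strictly interior points = area - boundary/2 + 1 = 145; answer 145
Part III: S2 = 145; c = 7; total draws C(11,3) = 165; complement C(7,3) = 35; favorable 165 - 35 = 130; P = 26/33; answer 26/33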